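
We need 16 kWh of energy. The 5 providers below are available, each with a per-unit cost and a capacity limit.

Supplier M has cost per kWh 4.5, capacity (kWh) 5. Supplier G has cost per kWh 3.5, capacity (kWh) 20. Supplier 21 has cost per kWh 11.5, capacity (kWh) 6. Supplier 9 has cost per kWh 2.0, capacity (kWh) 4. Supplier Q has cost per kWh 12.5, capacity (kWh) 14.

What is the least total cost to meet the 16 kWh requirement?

50

Use providers in increasing cost order.
Take 4 from Supplier 9 at 2.0 — need 12 more.
Supplier G (3.5): take the remaining 12 — done.
Supplier M, Supplier 21, Supplier Q: unused.
Cost = 4×2.0 + 12×3.5 = 50.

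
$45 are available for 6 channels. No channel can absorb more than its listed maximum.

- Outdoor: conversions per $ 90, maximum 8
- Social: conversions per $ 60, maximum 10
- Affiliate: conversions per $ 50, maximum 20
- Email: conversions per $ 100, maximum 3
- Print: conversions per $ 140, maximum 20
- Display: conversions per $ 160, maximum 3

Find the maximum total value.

Highest conversions per $ first: Display 160 > Print 140 > Email 100 > Outdoor 90 > Social 60 > Affiliate 50.
Display: +3 to 3 (cap) — 42 left.
Print takes 20 to reach its cap of 20 — 22 left.
Email: +3 to 3 (cap) — 19 left.
Outdoor: +8 to 8 (cap) — 11 left.
Social: +10 to 10 (cap) — 1 left.
Affiliate has room for 20 but only 1 remain, so it gets 1.
Total = 90×8 + 60×10 + 50×1 + 100×3 + 140×20 + 160×3 = 4950.

4950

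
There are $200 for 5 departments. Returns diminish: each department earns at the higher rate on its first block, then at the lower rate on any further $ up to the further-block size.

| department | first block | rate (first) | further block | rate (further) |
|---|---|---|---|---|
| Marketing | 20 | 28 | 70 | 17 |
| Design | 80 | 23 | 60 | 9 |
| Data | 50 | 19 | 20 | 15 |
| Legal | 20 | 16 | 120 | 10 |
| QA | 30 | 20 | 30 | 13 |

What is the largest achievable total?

4290

Order all 10 blocks by rate: Marketing/T1 28 > Design/T1 23 > QA/T1 20 > Data/T1 19 > Marketing/T2 17 > Legal/T1 16 > Data/T2 15 > QA/T2 13 > Legal/T2 10 > Design/T2 9.
Marketing T1 at 28: fill all 20 → 180 left.
Design/T1 (23): +80 → 100 left.
Fill QA T1 block (30 at 20) → 70 left.
Fill Data T1 block (50 at 19) → 20 left.
Marketing/T2: +20 of 70 at 17; pool empty.
Total = 28×20 + 23×80 + 20×30 + 19×50 + 17×20 = 4290.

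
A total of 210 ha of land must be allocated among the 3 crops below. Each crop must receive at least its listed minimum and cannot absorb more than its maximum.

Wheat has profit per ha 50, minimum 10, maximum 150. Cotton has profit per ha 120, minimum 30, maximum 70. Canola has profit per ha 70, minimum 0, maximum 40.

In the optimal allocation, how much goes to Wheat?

Meeting every minimum uses 10+30+0 = 40 ha, leaving 170.
Order the crops by profit per ha: Cotton 120 > Canola 70 > Wheat 50.
Cotton: +40 to 70 (cap) → 130 left.
Canola takes 40 more to reach its cap of 40 → 90 left.
Only 90 left; Wheat takes them to reach 100.

100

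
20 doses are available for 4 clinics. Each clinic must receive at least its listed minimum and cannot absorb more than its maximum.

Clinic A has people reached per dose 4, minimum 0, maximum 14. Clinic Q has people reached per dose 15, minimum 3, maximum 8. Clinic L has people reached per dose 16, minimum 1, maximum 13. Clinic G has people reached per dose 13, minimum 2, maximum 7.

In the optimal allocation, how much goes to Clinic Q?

Meeting every minimum uses 0+3+1+2 = 6 doses, leaving 14.
Rank by people reached per dose: Clinic L 16 > Clinic Q 15 > Clinic G 13 > Clinic A 4.
Give Clinic L 12 more to hit its cap of 13 → 2 left.
Clinic Q has room for 5 more but only 2 remain, so it gets 5.

5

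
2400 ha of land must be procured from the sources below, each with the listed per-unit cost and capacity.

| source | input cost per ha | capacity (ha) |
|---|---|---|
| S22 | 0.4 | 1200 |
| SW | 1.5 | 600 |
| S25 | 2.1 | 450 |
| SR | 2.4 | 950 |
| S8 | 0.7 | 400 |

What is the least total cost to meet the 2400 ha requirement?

Use sources in increasing cost order.
S22 (0.4): use full 1200 — 1200 ha to go.
Take 400 from S8 at 0.7 — need 800 more.
SW at 1.5: take all 600 ha — 200 still needed.
Take 200 from S25 at 2.1 to finish.
SR: unused.
Cost = 1200×0.4 + 400×0.7 + 600×1.5 + 200×2.1 = 2080.

2080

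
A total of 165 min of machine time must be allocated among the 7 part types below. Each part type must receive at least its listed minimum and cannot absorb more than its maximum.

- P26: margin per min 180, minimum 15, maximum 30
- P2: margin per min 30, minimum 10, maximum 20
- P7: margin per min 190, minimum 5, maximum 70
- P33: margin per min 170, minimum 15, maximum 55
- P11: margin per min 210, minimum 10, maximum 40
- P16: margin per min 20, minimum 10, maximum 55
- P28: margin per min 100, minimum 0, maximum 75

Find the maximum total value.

28350

Meeting every minimum uses 15+10+5+15+10+10+0 = 65 min, leaving 100.
Order the part types by margin per min: P11 210 > P7 190 > P26 180 > P33 170 > P28 100 > P2 30 > P16 20.
P11 takes 30 more to reach its cap of 40 — 70 left.
Give P7 65 more to hit its cap of 70 — 5 left.
P26: +5 (room for 15) → 20. Pool exhausted.
Total = 180×20 + 30×10 + 190×70 + 170×15 + 210×40 + 20×10 = 28350.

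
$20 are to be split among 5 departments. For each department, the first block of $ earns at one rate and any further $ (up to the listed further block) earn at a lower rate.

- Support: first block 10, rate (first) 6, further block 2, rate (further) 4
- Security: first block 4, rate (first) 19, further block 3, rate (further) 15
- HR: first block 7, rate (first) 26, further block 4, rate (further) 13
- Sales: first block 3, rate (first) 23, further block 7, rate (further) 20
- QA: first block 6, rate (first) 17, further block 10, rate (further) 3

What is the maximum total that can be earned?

448

Rank every tier by rate: HR/T1 26 > Sales/T1 23 > Sales/T2 20 > Security/T1 19 > QA/T1 17 > Security/T2 15 > HR/T2 13 > Support/T1 6 > Support/T2 4 > QA/T2 3.
HR/T1 (26): +7 — 13 left.
Fill Sales T1 block (3 at 23) — 10 left.
Sales T2 at 20: fill all 7 — 3 left.
Security/T1: +3 of 4 at 19; pool empty.
Total = 26×7 + 23×3 + 20×7 + 19×3 = 448.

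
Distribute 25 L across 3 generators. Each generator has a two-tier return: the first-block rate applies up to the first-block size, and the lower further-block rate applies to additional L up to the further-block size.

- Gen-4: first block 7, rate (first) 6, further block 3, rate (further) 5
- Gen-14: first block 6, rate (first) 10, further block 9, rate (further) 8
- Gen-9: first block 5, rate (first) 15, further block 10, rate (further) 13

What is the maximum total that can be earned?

Rank every tier by rate: Gen-9/T1 15 > Gen-9/T2 13 > Gen-14/T1 10 > Gen-14/T2 8 > Gen-4/T1 6 > Gen-4/T2 5.
Gen-9 T1 at 15: fill all 5 ; 20 left.
Gen-9/T2 (13): +10 ; 10 left.
Gen-14 T1 at 10: fill all 6 ; 4 left.
4 remain; put them into Gen-14 T2 at 8.
Total = 15×5 + 13×10 + 10×6 + 8×4 = 297.

297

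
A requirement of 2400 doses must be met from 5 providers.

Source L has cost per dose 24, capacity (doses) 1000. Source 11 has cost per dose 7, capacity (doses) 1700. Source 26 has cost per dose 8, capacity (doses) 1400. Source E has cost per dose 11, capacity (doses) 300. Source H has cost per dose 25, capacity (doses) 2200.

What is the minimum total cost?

17500

Fill from the cheapest provider first.
Source 11 at 7: take all 1700 doses ; 700 still needed.
Source 26 at 8: take 700 of its 1400 ; requirement met.
Source E, Source L, Source H: unused.
Cost = 1700×7 + 700×8 = 17500.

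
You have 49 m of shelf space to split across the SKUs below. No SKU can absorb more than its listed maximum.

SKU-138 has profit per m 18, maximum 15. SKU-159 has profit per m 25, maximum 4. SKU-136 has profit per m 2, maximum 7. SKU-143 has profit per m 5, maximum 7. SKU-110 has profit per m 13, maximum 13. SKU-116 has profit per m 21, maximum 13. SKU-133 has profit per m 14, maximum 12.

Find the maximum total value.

Rank by profit per m: SKU-159 25 > SKU-116 21 > SKU-138 18 > SKU-133 14 > SKU-110 13 > SKU-143 5 > SKU-136 2.
Give SKU-159 4 to hit its cap of 4 ; 45 left.
SKU-116 takes 13 to reach its cap of 13 ; 32 left.
SKU-138: +15 to 15 (cap) ; 17 left.
Give SKU-133 12 to hit its cap of 12 ; 5 left.
Only 5 left; SKU-110 takes them to reach 5.
Total = 18×15 + 25×4 + 13×5 + 21×13 + 14×12 = 876.

876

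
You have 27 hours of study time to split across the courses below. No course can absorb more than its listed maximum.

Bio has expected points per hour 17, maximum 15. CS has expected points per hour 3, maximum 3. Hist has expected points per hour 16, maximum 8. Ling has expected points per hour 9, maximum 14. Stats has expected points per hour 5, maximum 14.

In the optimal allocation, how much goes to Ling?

4

Order the courses by expected points per hour: Bio 17 > Hist 16 > Ling 9 > Stats 5 > CS 3.
Bio: +15 to 15 (cap) — 12 left.
Hist: +8 to 8 (cap) — 4 left.
Only 4 left; Ling takes them to reach 4.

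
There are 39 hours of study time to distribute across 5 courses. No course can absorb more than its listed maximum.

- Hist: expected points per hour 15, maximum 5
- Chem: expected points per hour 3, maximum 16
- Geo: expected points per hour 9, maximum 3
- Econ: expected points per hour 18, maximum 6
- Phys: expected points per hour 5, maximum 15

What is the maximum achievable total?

Rank by expected points per hour: Econ 18 > Hist 15 > Geo 9 > Phys 5 > Chem 3.
Econ takes 6 to reach its cap of 6 → 33 left.
Hist takes 5 to reach its cap of 5 → 28 left.
Give Geo 3 to hit its cap of 3 → 25 left.
Phys: +15 to 15 (cap) → 10 left.
Only 10 left; Chem takes them to reach 10.
Total = 15×5 + 3×10 + 9×3 + 18×6 + 5×15 = 315.

315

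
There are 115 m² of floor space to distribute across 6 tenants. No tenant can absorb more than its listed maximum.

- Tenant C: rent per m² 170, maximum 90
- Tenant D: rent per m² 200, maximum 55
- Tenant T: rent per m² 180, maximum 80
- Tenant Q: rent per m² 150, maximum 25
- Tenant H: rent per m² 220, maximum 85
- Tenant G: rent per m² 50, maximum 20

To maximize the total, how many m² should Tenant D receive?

30

Order the tenants by rent per m²: Tenant H 220 > Tenant D 200 > Tenant T 180 > Tenant C 170 > Tenant Q 150 > Tenant G 50.
Give Tenant H 85 to hit its cap of 85 → 30 left.
Tenant D has room for 55 but only 30 remain, so it gets 30.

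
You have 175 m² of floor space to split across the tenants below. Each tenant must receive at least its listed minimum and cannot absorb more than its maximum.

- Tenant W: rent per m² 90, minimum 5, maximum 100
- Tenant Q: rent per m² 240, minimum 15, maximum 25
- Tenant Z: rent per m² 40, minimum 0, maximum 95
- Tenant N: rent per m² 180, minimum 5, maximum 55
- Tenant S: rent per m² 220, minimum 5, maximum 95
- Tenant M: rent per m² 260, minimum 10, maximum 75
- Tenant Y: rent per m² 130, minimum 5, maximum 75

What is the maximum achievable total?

40700

Meeting every minimum uses 5+15+0+5+5+10+5 = 45 m², leaving 130.
Highest rent per m² first: Tenant M 260 > Tenant Q 240 > Tenant S 220 > Tenant N 180 > Tenant Y 130 > Tenant W 90 > Tenant Z 40.
Give Tenant M 65 more to hit its cap of 75 — 65 left.
Tenant Q takes 10 more to reach its cap of 25 — 55 left.
Tenant S: +55 (room for 90) → 60. Pool exhausted.
Total = 90×5 + 240×25 + 180×5 + 220×60 + 260×75 + 130×5 = 40700.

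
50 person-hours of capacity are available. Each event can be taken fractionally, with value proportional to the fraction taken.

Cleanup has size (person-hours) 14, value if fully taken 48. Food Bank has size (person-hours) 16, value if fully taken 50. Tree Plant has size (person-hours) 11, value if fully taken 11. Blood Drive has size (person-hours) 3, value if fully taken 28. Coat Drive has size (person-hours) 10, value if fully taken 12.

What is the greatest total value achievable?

Sort by value density: Blood Drive 28/3≈9.33, Cleanup 48/14≈3.43, Food Bank 50/16≈3.12, Coat Drive 12/10≈1.2, Tree Plant 11/11≈1.
All 3 person-hours of Blood Drive fit (value 28) ; 47 remain.
Take all of Cleanup (14 person-hours, value 48) ; 33 person-hours left.
Take all of Food Bank (16 person-hours, value 50) ; 17 person-hours left.
Take all of Coat Drive (10 person-hours, value 12) ; 7 person-hours left.
7 person-hours left: a 7/11 share of Tree Plant gives 11×7/11 = 7.
Total value = 145.

145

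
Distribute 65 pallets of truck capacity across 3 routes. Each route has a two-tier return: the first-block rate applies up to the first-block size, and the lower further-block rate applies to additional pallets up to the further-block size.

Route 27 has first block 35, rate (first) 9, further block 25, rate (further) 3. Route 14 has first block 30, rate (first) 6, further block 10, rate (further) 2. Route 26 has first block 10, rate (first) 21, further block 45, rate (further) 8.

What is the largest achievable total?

685

Treat each block as its own option and order by rate: Route 26/first 21 > Route 27/first 9 > Route 26/second 8 > Route 14/first 6 > Route 27/second 3 > Route 14/second 2.
Route 26 first at 21: fill all 10 → 55 left.
Route 27 first at 9: fill all 35 → 20 left.
Route 26 second at 8: only 20 left, fill 20.
Total = 21×10 + 9×35 + 8×20 = 685.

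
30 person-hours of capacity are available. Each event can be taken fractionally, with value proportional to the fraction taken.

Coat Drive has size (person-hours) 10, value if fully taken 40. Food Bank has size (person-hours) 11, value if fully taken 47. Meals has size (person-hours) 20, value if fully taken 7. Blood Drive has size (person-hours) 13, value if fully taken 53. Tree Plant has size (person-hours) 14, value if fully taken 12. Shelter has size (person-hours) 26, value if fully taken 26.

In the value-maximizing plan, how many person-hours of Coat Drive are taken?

6

Best value per unit of size first: Food Bank 47/11≈4.27, Blood Drive 53/13≈4.08, Coat Drive 40/10≈4, Shelter 26/26≈1, Tree Plant 12/14≈0.857, Meals 7/20≈0.35.
All 11 person-hours of Food Bank fit (value 47) ; 19 remain.
All 13 person-hours of Blood Drive fit (value 53) ; 6 remain.
6 person-hours left: a 6/10 share of Coat Drive gives 40×6/10 = 24.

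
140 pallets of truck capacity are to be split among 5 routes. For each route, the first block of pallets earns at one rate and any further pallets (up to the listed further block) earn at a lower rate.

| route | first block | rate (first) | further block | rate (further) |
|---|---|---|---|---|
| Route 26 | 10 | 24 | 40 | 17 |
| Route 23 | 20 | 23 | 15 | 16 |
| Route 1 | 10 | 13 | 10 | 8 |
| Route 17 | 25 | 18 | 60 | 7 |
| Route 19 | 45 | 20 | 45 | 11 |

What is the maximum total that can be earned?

Treat each block as its own option and order by rate: Route 26/first 24 > Route 23/first 23 > Route 19/first 20 > Route 17/first 18 > Route 26/second 17 > Route 23/second 16 > Route 1/first 13 > Route 19/second 11 > Route 1/second 8 > Route 17/second 7.
Route 26 first at 24: fill all 10 ; 130 left.
Route 23/first (23): +20 ; 110 left.
Route 19 first at 20: fill all 45 ; 65 left.
Route 17/first (18): +25 ; 40 left.
Route 26 second at 17: fill all 40 ; 0 left.
Total = 24×10 + 23×20 + 20×45 + 18×25 + 17×40 = 2730.

2730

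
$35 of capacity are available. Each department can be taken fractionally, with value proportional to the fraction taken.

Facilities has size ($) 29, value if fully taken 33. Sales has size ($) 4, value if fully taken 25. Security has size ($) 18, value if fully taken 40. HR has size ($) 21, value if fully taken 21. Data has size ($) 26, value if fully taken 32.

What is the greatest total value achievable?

81

Sort by value density: Sales 25/4≈6.25, Security 40/18≈2.22, Data 32/26≈1.23, Facilities 33/29≈1.14, HR 21/21≈1.
All 4 $ of Sales fit (value 25) → 31 remain.
Take all of Security (18 $, value 40) → 13 $ left.
13 $ left: a 13/26 share of Data gives 32×13/26 = 16.
Total value = 81.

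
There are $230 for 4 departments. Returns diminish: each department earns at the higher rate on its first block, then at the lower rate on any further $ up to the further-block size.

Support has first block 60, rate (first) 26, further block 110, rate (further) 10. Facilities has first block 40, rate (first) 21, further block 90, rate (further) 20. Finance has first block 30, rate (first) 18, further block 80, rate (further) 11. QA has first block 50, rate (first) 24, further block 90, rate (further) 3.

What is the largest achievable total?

Rank every tier by rate: Support/first 26 > QA/first 24 > Facilities/first 21 > Facilities/second 20 > Finance/first 18 > Finance/second 11 > Support/second 10 > QA/second 3.
Support first at 26: fill all 60 — 170 left.
QA first at 24: fill all 50 — 120 left.
Fill Facilities first block (40 at 21) — 80 left.
Facilities/second: +80 of 90 at 20; pool empty.
Total = 26×60 + 24×50 + 21×40 + 20×80 = 5200.

5200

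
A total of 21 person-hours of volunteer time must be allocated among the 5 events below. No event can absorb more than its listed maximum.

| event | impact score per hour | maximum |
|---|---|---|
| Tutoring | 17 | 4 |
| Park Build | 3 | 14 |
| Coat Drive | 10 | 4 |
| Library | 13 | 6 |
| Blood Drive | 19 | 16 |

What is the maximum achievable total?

385

Highest impact score per hour first: Blood Drive 19 > Tutoring 17 > Library 13 > Coat Drive 10 > Park Build 3.
Blood Drive takes 16 to reach its cap of 16 → 5 left.
Tutoring: +4 to 4 (cap) → 1 left.
Only 1 left; Library takes them to reach 1.
Total = 17×4 + 13×1 + 19×16 = 385.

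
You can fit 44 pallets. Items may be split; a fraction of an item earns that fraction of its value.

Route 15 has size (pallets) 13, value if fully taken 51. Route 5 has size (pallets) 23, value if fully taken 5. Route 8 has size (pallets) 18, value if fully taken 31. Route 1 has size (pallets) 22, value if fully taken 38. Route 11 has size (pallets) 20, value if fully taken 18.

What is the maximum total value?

104.5

Sort by value density: Route 15 51/13≈3.92, Route 1 38/22≈1.73, Route 8 31/18≈1.72, Route 11 18/20≈0.9, Route 5 5/23≈0.217.
Route 15: take in full, 13 pallets for value 51 → 31 left.
Take all of Route 1 (22 pallets, value 38) → 9 pallets left.
9 pallets left: a 9/18 share of Route 8 gives 31×9/18 = 15.5.
Total value = 104.5.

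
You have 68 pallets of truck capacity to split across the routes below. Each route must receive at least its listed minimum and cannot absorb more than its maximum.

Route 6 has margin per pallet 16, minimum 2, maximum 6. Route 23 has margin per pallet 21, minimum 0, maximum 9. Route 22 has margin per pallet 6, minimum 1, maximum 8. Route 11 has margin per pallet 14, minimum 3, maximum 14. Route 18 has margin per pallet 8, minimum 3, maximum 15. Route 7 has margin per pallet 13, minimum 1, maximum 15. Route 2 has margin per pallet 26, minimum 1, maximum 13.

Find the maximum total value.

Meeting every minimum uses 2+0+1+3+3+1+1 = 11 pallets, leaving 57.
Highest margin per pallet first: Route 2 26 > Route 23 21 > Route 6 16 > Route 11 14 > Route 7 13 > Route 18 8 > Route 22 6.
Route 2 takes 12 more to reach its cap of 13 → 45 left.
Route 23 takes 9 more to reach its cap of 9 → 36 left.
Give Route 6 4 more to hit its cap of 6 → 32 left.
Route 11: +11 to 14 (cap) → 21 left.
Route 7: +14 to 15 (cap) → 7 left.
Route 18: +7 (room for 12) → 10. Pool exhausted.
Total = 16×6 + 21×9 + 6×1 + 14×14 + 8×10 + 13×15 + 26×13 = 1100.

1100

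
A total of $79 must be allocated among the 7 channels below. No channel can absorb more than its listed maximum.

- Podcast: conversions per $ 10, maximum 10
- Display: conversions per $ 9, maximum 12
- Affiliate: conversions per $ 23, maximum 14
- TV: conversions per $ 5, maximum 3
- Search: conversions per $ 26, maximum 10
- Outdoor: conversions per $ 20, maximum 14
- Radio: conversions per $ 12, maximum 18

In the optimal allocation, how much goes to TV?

1

Order the channels by conversions per $: Search 26 > Affiliate 23 > Outdoor 20 > Radio 12 > Podcast 10 > Display 9 > TV 5.
Give Search 10 to hit its cap of 10 → 69 left.
Affiliate: +14 to 14 (cap) → 55 left.
Outdoor takes 14 to reach its cap of 14 → 41 left.
Radio takes 18 to reach its cap of 18 → 23 left.
Give Podcast 10 to hit its cap of 10 → 13 left.
Display: +12 to 12 (cap) → 1 left.
TV has room for 3 but only 1 remain, so it gets 1.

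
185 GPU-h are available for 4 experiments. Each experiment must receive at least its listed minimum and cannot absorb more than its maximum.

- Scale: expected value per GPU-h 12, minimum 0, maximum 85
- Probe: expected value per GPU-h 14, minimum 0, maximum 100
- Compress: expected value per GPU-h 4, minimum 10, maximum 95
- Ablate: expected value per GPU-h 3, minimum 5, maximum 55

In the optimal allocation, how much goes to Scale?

Meeting every minimum uses 0+0+10+5 = 15 GPU-h, leaving 170.
Rank by expected value per GPU-h: Probe 14 > Scale 12 > Compress 4 > Ablate 3.
Probe takes 100 more to reach its cap of 100 → 70 left.
Scale has room for 85 more but only 70 remain, so it gets 70.

70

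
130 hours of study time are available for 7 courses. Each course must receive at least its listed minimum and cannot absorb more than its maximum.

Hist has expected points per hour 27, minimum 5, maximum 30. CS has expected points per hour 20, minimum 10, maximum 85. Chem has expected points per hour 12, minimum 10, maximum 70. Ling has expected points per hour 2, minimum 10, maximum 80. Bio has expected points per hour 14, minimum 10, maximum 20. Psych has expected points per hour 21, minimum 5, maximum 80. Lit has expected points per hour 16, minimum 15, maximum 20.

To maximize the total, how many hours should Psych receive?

45

Meeting every minimum uses 5+10+10+10+10+5+15 = 65 hours, leaving 65.
Rank by expected points per hour: Hist 27 > Psych 21 > CS 20 > Lit 16 > Bio 14 > Chem 12 > Ling 2.
Give Hist 25 more to hit its cap of 30 — 40 left.
Only 40 left; Psych takes them to reach 45.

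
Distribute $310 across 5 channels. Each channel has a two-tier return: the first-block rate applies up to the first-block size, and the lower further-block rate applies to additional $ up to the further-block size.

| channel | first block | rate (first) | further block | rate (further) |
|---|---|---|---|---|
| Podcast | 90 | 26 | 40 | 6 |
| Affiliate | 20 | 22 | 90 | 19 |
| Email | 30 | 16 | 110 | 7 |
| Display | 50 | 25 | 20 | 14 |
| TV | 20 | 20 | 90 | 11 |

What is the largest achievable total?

6760

Rank every tier by rate: Podcast/T1 26 > Display/T1 25 > Affiliate/T1 22 > TV/T1 20 > Affiliate/T2 19 > Email/T1 16 > Display/T2 14 > TV/T2 11 > Email/T2 7 > Podcast/T2 6.
Fill Podcast T1 block (90 at 26) — 220 left.
Display/T1 (25): +50 — 170 left.
Affiliate/T1 (22): +20 — 150 left.
TV T1 at 20: fill all 20 — 130 left.
Affiliate T2 at 19: fill all 90 — 40 left.
Email/T1 (16): +30 — 10 left.
Display/T2: +10 of 20 at 14; pool empty.
Total = 26×90 + 25×50 + 22×20 + 20×20 + 19×90 + 16×30 + 14×10 = 6760.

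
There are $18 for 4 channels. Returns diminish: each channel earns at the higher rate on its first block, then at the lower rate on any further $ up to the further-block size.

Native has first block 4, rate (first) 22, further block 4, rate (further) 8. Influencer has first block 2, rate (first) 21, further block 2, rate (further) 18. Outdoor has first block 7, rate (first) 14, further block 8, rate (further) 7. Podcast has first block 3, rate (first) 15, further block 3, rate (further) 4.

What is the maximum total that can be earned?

Treat each block as its own option and order by rate: Native/first 22 > Influencer/first 21 > Influencer/second 18 > Podcast/first 15 > Outdoor/first 14 > Native/second 8 > Outdoor/second 7 > Podcast/second 4.
Native first at 22: fill all 4 — 14 left.
Influencer/first (21): +2 — 12 left.
Influencer second at 18: fill all 2 — 10 left.
Podcast/first (15): +3 — 7 left.
Outdoor first at 14: fill all 7 — 0 left.
Total = 22×4 + 21×2 + 18×2 + 15×3 + 14×7 = 309.

309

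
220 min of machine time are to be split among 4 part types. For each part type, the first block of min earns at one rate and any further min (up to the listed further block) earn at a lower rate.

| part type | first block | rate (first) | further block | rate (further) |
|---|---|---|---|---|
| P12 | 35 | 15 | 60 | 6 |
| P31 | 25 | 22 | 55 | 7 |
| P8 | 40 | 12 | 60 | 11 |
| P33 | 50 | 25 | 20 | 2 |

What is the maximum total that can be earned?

3535

Order all 8 blocks by rate: P33/first 25 > P31/first 22 > P12/first 15 > P8/first 12 > P8/second 11 > P31/second 7 > P12/second 6 > P33/second 2.
P33/first (25): +50 → 170 left.
P31 first at 22: fill all 25 → 145 left.
P12 first at 15: fill all 35 → 110 left.
Fill P8 first block (40 at 12) → 70 left.
Fill P8 second block (60 at 11) → 10 left.
P31/second: +10 of 55 at 7; pool empty.
Total = 25×50 + 22×25 + 15×35 + 12×40 + 11×60 + 7×10 = 3535.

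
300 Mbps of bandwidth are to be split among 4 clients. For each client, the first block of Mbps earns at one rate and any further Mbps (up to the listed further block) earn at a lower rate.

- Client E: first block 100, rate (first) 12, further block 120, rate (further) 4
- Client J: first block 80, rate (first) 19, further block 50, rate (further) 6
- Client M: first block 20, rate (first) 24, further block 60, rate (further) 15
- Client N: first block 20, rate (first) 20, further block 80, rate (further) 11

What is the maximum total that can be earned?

4720

Rank every tier by rate: Client M/tier1 24 > Client N/tier1 20 > Client J/tier1 19 > Client M/tier2 15 > Client E/tier1 12 > Client N/tier2 11 > Client J/tier2 6 > Client E/tier2 4.
Fill Client M tier1 block (20 at 24) — 280 left.
Client N/tier1 (20): +20 — 260 left.
Client J tier1 at 19: fill all 80 — 180 left.
Fill Client M tier2 block (60 at 15) — 120 left.
Client E/tier1 (12): +100 — 20 left.
20 remain; put them into Client N tier2 at 11.
Total = 24×20 + 20×20 + 19×80 + 15×60 + 12×100 + 11×20 = 4720.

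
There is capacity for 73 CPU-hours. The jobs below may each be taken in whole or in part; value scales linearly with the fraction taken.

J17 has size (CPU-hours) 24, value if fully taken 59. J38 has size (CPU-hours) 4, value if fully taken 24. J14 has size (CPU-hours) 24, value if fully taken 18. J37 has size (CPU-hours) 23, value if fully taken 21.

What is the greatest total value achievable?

Best value per unit of size first: J38 24/4≈6, J17 59/24≈2.46, J37 21/23≈0.913, J14 18/24≈0.75.
All 4 CPU-hours of J38 fit (value 24) — 69 remain.
All 24 CPU-hours of J17 fit (value 59) — 45 remain.
J37: take in full, 23 CPU-hours for value 21 — 22 left.
Fill the last 22 CPU-hours with part of J14: 22/24 of it earns 16.5.
Total value = 120.5.

120.5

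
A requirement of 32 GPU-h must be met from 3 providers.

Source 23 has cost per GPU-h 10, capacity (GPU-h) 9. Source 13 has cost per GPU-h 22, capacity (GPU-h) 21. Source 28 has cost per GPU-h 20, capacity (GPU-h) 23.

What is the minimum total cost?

550

Fill from the cheapest provider first.
Source 23 (10): use full 9 ; 23 GPU-h to go.
Take 23 from Source 28 at 20 ; need 0 more.
Source 13: unused.
Cost = 9×10 + 23×20 = 550.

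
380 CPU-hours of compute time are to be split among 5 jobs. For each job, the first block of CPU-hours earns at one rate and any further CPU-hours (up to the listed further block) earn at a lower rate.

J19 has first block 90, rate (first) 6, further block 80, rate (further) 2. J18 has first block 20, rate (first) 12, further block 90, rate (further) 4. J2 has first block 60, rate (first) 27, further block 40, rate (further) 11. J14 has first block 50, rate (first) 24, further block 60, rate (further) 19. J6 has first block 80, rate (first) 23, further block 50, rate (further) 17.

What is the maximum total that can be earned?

7450

Rank every tier by rate: J2/first 27 > J14/first 24 > J6/first 23 > J14/second 19 > J6/second 17 > J18/first 12 > J2/second 11 > J19/first 6 > J18/second 4 > J19/second 2.
J2/first (27): +60 ; 320 left.
Fill J14 first block (50 at 24) ; 270 left.
Fill J6 first block (80 at 23) ; 190 left.
J14/second (19): +60 ; 130 left.
J6/second (17): +50 ; 80 left.
J18/first (12): +20 ; 60 left.
J2/second (11): +40 ; 20 left.
20 remain; put them into J19 first at 6.
Total = 27×60 + 24×50 + 23×80 + 19×60 + 17×50 + 12×20 + 11×40 + 6×20 = 7450.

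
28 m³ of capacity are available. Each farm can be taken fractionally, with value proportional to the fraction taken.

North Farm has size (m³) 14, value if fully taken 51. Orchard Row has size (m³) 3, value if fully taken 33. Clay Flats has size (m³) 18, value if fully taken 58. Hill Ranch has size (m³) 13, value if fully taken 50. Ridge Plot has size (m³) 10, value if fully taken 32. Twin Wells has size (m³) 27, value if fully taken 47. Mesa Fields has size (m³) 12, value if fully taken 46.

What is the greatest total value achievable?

Sort by value density: Orchard Row 33/3≈11, Hill Ranch 50/13≈3.85, Mesa Fields 46/12≈3.83, North Farm 51/14≈3.64, Clay Flats 58/18≈3.22, Ridge Plot 32/10≈3.2, Twin Wells 47/27≈1.74.
All 3 m³ of Orchard Row fit (value 33) ; 25 remain.
Hill Ranch: take in full, 13 m³ for value 50 ; 12 left.
All 12 m³ of Mesa Fields fit (value 46) ; 0 remain.
Total value = 129.

129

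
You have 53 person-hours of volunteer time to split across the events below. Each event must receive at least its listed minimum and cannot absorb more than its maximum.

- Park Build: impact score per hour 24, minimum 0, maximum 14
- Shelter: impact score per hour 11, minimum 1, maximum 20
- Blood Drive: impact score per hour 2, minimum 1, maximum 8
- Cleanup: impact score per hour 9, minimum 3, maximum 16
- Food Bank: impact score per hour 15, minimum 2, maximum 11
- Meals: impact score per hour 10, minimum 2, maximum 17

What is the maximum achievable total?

Meeting every minimum uses 0+1+1+3+2+2 = 9 person-hours, leaving 44.
Rank by impact score per hour: Park Build 24 > Food Bank 15 > Shelter 11 > Meals 10 > Cleanup 9 > Blood Drive 2.
Park Build takes 14 more to reach its cap of 14 ; 30 left.
Give Food Bank 9 more to hit its cap of 11 ; 21 left.
Give Shelter 19 more to hit its cap of 20 ; 2 left.
Meals has room for 15 more but only 2 remain, so it gets 4.
Total = 24×14 + 11×20 + 2×1 + 9×3 + 15×11 + 10×4 = 790.

790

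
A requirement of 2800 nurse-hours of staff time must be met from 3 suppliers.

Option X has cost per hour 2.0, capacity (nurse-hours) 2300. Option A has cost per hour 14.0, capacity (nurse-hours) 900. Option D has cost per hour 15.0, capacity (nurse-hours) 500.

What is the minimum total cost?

Cheapest first:
Take 2300 from Option X at 2.0 — need 500 more.
Option A (14.0): take the remaining 500 — done.
Option D: unused.
Cost = 2300×2.0 + 500×14.0 = 11600.

11600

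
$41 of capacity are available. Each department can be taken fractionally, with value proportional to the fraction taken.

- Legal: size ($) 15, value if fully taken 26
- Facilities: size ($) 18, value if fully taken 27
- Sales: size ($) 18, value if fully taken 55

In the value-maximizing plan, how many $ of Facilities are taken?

Best value per unit of size first: Sales 55/18≈3.06, Legal 26/15≈1.73, Facilities 27/18≈1.5.
Take all of Sales (18 $, value 55) ; 23 $ left.
Legal: take in full, 15 $ for value 26 ; 8 left.
8 $ left: a 8/18 share of Facilities gives 27×8/18 = 12.

8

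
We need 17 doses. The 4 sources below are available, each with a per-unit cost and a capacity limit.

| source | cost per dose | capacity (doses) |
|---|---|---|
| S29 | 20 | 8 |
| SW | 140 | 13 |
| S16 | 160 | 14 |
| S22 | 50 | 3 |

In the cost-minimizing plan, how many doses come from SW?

Fill from the cheapest source first.
Take 8 from S29 at 20 — need 9 more.
Take 3 from S22 at 50 — need 6 more.
SW at 140: take 6 of its 13 — requirement met.
S16: unused.

6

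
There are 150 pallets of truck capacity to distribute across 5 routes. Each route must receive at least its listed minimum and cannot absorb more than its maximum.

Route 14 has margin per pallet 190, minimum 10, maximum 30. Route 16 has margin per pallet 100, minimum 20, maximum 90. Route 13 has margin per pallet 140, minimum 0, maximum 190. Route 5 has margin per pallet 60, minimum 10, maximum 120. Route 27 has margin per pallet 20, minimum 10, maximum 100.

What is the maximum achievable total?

19700

Meeting every minimum uses 10+20+0+10+10 = 50 pallets, leaving 100.
Rank by margin per pallet: Route 14 190 > Route 13 140 > Route 16 100 > Route 5 60 > Route 27 20.
Route 14 takes 20 more to reach its cap of 30 → 80 left.
Only 80 left; Route 13 takes them to reach 80.
Total = 190×30 + 100×20 + 140×80 + 60×10 + 20×10 = 19700.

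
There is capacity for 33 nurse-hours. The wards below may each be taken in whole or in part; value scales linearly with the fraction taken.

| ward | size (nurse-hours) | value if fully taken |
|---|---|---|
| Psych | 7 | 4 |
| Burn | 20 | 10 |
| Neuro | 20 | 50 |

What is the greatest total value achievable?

57

Sort by value density: Neuro 50/20≈2.5, Psych 4/7≈0.571, Burn 10/20≈0.5.
Neuro: take in full, 20 nurse-hours for value 50 ; 13 left.
Psych: take in full, 7 nurse-hours for value 4 ; 6 left.
Only 6 nurse-hours remain; take 6/20 of Burn for value 10×6/20 = 3.
Total value = 57.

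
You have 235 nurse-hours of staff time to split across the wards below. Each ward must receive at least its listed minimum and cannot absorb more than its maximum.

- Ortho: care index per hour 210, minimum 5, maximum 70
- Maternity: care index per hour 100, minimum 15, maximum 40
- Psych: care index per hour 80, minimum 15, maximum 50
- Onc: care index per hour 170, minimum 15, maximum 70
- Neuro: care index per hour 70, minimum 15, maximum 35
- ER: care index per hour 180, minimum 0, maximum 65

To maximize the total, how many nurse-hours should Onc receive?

55

Meeting every minimum uses 5+15+15+15+15+0 = 65 nurse-hours, leaving 170.
Highest care index per hour first: Ortho 210 > ER 180 > Onc 170 > Maternity 100 > Psych 80 > Neuro 70.
Give Ortho 65 more to hit its cap of 70 — 105 left.
ER takes 65 more to reach its cap of 65 — 40 left.
Onc: +40 (room for 55) → 55. Pool exhausted.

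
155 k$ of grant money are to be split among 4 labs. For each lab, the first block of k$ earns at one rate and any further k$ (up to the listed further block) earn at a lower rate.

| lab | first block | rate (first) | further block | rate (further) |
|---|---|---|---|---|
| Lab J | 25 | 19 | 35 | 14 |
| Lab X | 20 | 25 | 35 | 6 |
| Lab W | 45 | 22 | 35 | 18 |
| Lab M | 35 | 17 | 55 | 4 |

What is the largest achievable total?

Rank every tier by rate: Lab X/T1 25 > Lab W/T1 22 > Lab J/T1 19 > Lab W/T2 18 > Lab M/T1 17 > Lab J/T2 14 > Lab X/T2 6 > Lab M/T2 4.
Fill Lab X T1 block (20 at 25) — 135 left.
Lab W T1 at 22: fill all 45 — 90 left.
Lab J T1 at 19: fill all 25 — 65 left.
Lab W/T2 (18): +35 — 30 left.
30 remain; put them into Lab M T1 at 17.
Total = 25×20 + 22×45 + 19×25 + 18×35 + 17×30 = 3105.

3105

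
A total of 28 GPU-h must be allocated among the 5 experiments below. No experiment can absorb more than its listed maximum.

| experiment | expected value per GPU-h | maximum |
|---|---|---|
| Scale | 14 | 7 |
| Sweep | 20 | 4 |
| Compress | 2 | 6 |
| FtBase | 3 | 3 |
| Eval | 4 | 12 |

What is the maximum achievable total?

Highest expected value per GPU-h first: Sweep 20 > Scale 14 > Eval 4 > FtBase 3 > Compress 2.
Sweep: +4 to 4 (cap) — 24 left.
Give Scale 7 to hit its cap of 7 — 17 left.
Eval: +12 to 12 (cap) — 5 left.
FtBase takes 3 to reach its cap of 3 — 2 left.
Compress has room for 6 but only 2 remain, so it gets 2.
Total = 14×7 + 20×4 + 2×2 + 3×3 + 4×12 = 239.

239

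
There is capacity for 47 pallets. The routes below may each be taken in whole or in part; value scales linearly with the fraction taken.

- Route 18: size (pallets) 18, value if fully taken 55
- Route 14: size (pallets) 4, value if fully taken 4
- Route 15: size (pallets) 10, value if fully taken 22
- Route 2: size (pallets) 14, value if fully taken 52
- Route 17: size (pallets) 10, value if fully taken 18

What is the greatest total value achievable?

Best value per unit of size first: Route 2 52/14≈3.71, Route 18 55/18≈3.06, Route 15 22/10≈2.2, Route 17 18/10≈1.8, Route 14 4/4≈1.
All 14 pallets of Route 2 fit (value 52) → 33 remain.
Route 18: take in full, 18 pallets for value 55 → 15 left.
Take all of Route 15 (10 pallets, value 22) → 5 pallets left.
5 pallets left: a 5/10 share of Route 17 gives 18×5/10 = 9.
Total value = 138.

138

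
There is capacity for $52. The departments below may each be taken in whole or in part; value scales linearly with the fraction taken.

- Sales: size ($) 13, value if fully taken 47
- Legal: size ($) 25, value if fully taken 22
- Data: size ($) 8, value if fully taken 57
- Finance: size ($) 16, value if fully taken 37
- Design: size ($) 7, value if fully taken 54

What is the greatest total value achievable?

Rank by value-to-size ratio: Design 54/7≈7.71, Data 57/8≈7.12, Sales 47/13≈3.62, Finance 37/16≈2.31, Legal 22/25≈0.88.
Take all of Design (7 $, value 54) → 45 $ left.
All 8 $ of Data fit (value 57) → 37 remain.
Take all of Sales (13 $, value 47) → 24 $ left.
Finance: take in full, 16 $ for value 37 → 8 left.
Fill the last 8 $ with part of Legal: 8/25 of it earns 7.04.
Total value = 202.04.

202.04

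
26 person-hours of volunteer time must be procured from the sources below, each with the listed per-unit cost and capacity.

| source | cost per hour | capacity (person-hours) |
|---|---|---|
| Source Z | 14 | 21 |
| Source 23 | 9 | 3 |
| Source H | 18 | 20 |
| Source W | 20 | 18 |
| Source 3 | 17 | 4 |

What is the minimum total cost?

355

Cheapest first:
Source 23 at 9: take all 3 person-hours — 23 still needed.
Source Z at 14: take all 21 person-hours — 2 still needed.
Source 3 (17): take the remaining 2 — done.
Source H, Source W: unused.
Cost = 3×9 + 21×14 + 2×17 = 355.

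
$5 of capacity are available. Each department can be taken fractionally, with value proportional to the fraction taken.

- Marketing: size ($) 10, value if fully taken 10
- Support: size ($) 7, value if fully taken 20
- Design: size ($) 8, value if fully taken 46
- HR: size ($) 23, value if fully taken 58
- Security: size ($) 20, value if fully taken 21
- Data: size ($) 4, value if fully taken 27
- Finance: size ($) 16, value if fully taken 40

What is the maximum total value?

Best value per unit of size first: Data 27/4≈6.75, Design 46/8≈5.75, Support 20/7≈2.86, HR 58/23≈2.52, Finance 40/16≈2.5, Security 21/20≈1.05, Marketing 10/10≈1.
Data: take in full, 4 $ for value 27 → 1 left.
Fill the last 1 $ with part of Design: 1/8 of it earns 5.75.
Total value = 32.75.

32.75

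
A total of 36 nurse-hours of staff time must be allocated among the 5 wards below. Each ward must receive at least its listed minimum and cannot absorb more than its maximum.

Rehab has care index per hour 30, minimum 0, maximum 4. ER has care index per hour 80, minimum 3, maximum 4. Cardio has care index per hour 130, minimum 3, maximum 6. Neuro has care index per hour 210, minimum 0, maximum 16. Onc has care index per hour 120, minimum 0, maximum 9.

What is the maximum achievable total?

Meeting every minimum uses 0+3+3+0+0 = 6 nurse-hours, leaving 30.
Order the wards by care index per hour: Neuro 210 > Cardio 130 > Onc 120 > ER 80 > Rehab 30.
Neuro: +16 to 16 (cap) — 14 left.
Cardio: +3 to 6 (cap) — 11 left.
Onc takes 9 more to reach its cap of 9 — 2 left.
Give ER 1 more to hit its cap of 4 — 1 left.
Rehab has room for 4 more but only 1 remain, so it gets 1.
Total = 30×1 + 80×4 + 130×6 + 210×16 + 120×9 = 5570.

5570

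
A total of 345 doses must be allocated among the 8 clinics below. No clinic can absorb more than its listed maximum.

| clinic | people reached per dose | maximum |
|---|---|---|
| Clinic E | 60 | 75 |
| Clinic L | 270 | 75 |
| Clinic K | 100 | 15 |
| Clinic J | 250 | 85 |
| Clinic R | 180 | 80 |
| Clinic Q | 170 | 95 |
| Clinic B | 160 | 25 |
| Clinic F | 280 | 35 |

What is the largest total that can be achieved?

Highest people reached per dose first: Clinic F 280 > Clinic L 270 > Clinic J 250 > Clinic R 180 > Clinic Q 170 > Clinic B 160 > Clinic K 100 > Clinic E 60.
Clinic F takes 35 to reach its cap of 35 ; 310 left.
Clinic L: +75 to 75 (cap) ; 235 left.
Clinic J: +85 to 85 (cap) ; 150 left.
Clinic R: +80 to 80 (cap) ; 70 left.
Clinic Q has room for 95 but only 70 remain, so it gets 70.
Total = 270×75 + 250×85 + 180×80 + 170×70 + 280×35 = 77600.

77600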